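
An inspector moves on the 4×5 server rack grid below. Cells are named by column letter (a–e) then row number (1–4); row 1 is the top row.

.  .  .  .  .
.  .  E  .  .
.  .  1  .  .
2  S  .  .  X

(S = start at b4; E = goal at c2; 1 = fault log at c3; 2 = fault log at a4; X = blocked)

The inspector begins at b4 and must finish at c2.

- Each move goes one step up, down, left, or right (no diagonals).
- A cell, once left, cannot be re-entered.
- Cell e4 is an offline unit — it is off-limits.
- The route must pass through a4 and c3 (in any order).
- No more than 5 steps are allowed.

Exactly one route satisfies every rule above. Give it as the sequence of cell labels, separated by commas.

Any route must reach a4 and c3 and still end at c2 within 5 moves, so the order of the required stops is forced.
Route from b4: left 1 to a4, up 1 to a3, right 2 to c3, up 1 to c2 — 5 moves in all.
Check: all required cells visited; 5 ≤ 5 moves.

b4, a4, a3, b3, c3, c2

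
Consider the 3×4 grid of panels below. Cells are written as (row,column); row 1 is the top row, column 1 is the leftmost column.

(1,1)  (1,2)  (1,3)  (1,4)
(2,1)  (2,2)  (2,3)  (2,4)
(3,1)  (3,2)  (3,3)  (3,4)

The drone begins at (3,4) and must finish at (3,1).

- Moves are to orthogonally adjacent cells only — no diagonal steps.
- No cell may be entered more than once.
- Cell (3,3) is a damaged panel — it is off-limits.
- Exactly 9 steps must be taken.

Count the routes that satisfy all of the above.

Need simple routes of exactly 9 moves from (3,4) to (3,1) (Manhattan distance 3, so 3 moves are spent on a detour and 3 undoing it).
Enumerating: (3,4) (2,4) (1,4) (1,3) (2,3) (2,2) (1,2) (1,1) (2,1) (3,1) | (3,4) (2,4) (1,4) (1,3) (1,2) (1,1) (2,1) (2,2) (3,2) (3,1) | (3,4) (2,4) (2,3) (1,3) (1,2) (1,1) (2,1) (2,2) (3,2) (3,1).
That gives 3 routes.

3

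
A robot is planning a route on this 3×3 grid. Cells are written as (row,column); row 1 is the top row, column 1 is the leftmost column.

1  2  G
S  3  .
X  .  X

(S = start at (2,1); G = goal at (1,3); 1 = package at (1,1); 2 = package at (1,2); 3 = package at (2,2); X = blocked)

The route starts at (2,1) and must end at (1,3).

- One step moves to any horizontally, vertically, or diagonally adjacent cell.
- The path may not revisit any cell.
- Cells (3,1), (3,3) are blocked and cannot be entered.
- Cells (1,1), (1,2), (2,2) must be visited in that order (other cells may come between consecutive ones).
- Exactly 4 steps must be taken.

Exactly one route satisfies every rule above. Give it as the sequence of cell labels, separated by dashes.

(2,1) - (1,1) - (1,2) - (2,2) - (1,3)

The waypoints must appear in the order (1,1), (1,2), (2,2), with no cell reused.
Route from (2,1): up 1 to (1,1), right 1 to (1,2), down 1 to (2,2), up-right 1 to (1,3) — 4 moves in all.
Check: order respected (1 at step 1, 2 at step 2, 3 at step 3); 4 moves as required.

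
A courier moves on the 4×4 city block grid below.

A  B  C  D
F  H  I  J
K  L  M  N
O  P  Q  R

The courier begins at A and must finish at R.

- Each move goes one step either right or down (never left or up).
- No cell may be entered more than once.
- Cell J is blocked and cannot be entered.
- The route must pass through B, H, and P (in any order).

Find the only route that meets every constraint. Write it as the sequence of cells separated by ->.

A -> B -> H -> L -> P -> Q -> R

Moves only go right or down, so the column and row indices never decrease.
Route from A: right 1 to B, down 3 to P, right 2 to R — 6 moves in all.
Check: all required cells visited.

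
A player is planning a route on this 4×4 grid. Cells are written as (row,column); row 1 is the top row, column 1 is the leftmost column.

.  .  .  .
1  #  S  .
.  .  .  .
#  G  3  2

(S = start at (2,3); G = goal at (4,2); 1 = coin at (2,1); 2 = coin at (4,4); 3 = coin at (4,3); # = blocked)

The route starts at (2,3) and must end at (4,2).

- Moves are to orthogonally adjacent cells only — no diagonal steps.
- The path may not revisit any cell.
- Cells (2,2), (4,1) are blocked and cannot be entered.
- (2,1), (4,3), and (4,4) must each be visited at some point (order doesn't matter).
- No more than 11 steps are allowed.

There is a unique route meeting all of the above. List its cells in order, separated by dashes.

(2,3) - (1,3) - (1,2) - (1,1) - (2,1) - (3,1) - (3,2) - (3,3) - (3,4) - (4,4) - (4,3) - (4,2)

Any route must reach (2,1), (4,3), and (4,4) and still end at (4,2) within 11 moves, so the order of the required stops is forced.
Route from (2,3): up to (1,3), 2× left (reaching (1,1)), 2× down (reaching (3,1)), 3× right (reaching (3,4)), down to (4,4), 2× left (reaching (4,2)) — 11 moves in all.
Check: all required cells visited; 11 ≤ 11 moves.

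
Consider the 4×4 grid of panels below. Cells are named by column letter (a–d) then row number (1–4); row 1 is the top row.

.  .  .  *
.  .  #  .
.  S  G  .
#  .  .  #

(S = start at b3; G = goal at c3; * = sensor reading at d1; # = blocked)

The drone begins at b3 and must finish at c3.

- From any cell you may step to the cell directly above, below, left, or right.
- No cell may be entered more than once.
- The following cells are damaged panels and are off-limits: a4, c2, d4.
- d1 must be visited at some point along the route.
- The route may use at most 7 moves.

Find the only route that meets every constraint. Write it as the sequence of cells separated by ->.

The 7-move cap with required stops at d1 leaves no slack for detours.
Route from b3: up 2 to b1, right 2 to d1, down 2 to d3, left 1 to c3 — 7 moves in all.
Check: all required cells visited; 7 ≤ 7 moves.

b3 -> b2 -> b1 -> c1 -> d1 -> d2 -> d3 -> c3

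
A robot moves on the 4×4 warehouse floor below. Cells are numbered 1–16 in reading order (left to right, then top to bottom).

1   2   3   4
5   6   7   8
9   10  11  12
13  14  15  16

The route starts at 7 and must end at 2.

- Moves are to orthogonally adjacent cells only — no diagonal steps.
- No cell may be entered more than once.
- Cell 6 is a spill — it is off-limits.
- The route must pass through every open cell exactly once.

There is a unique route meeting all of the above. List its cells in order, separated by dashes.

7 - 3 - 4 - 8 - 12 - 16 - 15 - 11 - 10 - 14 - 13 - 9 - 5 - 1 - 2

Need to visit all 15 open cells exactly once, starting at 7 and ending at 2.
Route from 7: up 1 to 3, right 1 to 4, down 3 to 16, left 1 to 15, up 1 to 11, left 1 to 10, down 1 to 14, left 1 to 13, up 3 to 1, right 1 to 2 — 14 moves in all.
Check: all 15 open cells covered.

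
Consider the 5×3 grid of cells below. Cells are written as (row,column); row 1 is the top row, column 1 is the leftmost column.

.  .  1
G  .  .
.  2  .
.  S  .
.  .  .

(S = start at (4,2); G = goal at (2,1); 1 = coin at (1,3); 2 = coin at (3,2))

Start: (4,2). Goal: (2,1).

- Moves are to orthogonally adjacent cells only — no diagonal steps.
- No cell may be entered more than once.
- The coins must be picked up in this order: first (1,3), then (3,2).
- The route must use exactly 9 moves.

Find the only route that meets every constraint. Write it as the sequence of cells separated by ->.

(4,2) -> (4,3) -> (3,3) -> (2,3) -> (1,3) -> (1,2) -> (2,2) -> (3,2) -> (3,1) -> (2,1)

The waypoints must appear in the order (1,3), (3,2), with no cell reused.
Route from (4,2): right to (4,3), 3× up (reaching (1,3)), left to (1,2), 2× down (reaching (3,2)), left to (3,1), up to (2,1) — 9 moves in all.
Check: order respected (1 at step 4, 2 at step 7); 9 moves as required.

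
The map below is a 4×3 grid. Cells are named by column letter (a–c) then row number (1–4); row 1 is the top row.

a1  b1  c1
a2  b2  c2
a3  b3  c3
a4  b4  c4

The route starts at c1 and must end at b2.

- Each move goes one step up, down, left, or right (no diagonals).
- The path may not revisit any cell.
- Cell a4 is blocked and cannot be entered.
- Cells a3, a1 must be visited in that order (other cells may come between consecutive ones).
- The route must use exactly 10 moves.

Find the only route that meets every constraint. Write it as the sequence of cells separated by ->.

c1 -> c2 -> c3 -> c4 -> b4 -> b3 -> a3 -> a2 -> a1 -> b1 -> b2

The waypoints must appear in the order a3, a1, with no cell reused.
Route from c1: down 3 to c4, left 1 to b4, up 1 to b3, left 1 to a3, up 2 to a1, right 1 to b1, down 1 to b2 — 10 moves in all.
Check: order respected (a3 at step 6, a1 at step 8); 10 moves as required.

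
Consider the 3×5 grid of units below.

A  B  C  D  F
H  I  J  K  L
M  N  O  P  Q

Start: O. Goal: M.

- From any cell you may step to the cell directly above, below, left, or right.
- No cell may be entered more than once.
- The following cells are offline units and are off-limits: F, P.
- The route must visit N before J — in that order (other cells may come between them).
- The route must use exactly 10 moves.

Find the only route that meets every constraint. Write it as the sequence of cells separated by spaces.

The waypoints must appear in the order N, J, with no cell reused.
Route from O: left 1 to N, up 1 to I, right 2 to K, up 1 to D, left 3 to A, down 2 to M — 10 moves in all.
Check: order respected (N at step 1, J at step 3); 10 moves as required.

O N I J K D C B A H M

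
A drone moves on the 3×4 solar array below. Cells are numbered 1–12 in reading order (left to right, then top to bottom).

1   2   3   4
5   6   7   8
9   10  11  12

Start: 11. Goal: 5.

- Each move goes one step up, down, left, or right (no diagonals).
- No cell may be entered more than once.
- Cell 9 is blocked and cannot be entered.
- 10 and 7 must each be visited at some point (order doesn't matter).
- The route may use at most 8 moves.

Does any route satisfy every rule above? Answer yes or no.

One route that works: 11 → 10 → 6 → 7 → 3 → 2 → 1 → 5.

yes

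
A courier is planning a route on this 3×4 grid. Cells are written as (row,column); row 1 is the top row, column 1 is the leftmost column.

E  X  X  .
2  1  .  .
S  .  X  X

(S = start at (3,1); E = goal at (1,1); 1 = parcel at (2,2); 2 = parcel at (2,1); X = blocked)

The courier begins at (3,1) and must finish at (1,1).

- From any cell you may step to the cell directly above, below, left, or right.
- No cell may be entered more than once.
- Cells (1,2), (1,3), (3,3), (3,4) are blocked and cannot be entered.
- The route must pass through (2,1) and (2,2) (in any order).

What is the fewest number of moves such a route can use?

Any route passes through (2,1) and (2,2) in some order between (3,1) and (1,1). Summing Manhattan distances along each leg and taking the cheapest ordering ((3,1) → (2,2) → (2,1) → (1,1)) gives a lower bound of 2 + 1 + 1 = 4 moves.
A route of 4 moves achieves this: (3,1) → (3,2) → (2,2) → (2,1) → (1,1).
Since 4 matches the lower bound, it is optimal.

4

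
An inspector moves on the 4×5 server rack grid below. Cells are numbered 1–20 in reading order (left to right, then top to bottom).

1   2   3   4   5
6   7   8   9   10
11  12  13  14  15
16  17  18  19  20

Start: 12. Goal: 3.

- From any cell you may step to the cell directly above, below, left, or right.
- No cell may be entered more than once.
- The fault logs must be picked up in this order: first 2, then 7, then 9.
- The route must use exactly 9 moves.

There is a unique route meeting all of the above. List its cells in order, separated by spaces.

The waypoints must appear in the order 2, 7, 9, with no cell reused.
Route from 12: left to 11, 2× up (reaching 1), right to 2, down to 7, 2× right (reaching 9), up to 4, left to 3 — 9 moves in all.
Check: order respected (2 at step 4, 7 at step 5, 9 at step 7); 9 moves as required.

12 11 6 1 2 7 8 9 4 3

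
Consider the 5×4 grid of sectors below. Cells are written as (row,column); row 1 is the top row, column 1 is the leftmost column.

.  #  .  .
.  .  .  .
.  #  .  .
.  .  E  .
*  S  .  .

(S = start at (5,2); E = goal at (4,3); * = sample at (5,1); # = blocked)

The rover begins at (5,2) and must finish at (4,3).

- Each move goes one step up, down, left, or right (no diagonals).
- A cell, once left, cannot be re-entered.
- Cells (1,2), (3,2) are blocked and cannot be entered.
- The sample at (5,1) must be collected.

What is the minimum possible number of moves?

Any route passes through (5,1) somewhere between (5,2) and (4,3). Summing Manhattan distances along the two legs ((5,2) → (5,1) → (4,3)) gives a lower bound of 1 + 3 = 4 moves.
A route of 4 moves achieves this: (5,2) → (5,1) → (4,1) → (4,2) → (4,3).
Since 4 matches the lower bound, it is optimal.

4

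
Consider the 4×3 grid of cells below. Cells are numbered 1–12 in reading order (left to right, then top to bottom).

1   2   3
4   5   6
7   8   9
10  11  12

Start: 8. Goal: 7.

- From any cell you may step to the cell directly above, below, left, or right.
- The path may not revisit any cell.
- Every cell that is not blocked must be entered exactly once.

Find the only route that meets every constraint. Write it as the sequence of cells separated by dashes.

8 - 5 - 4 - 1 - 2 - 3 - 6 - 9 - 12 - 11 - 10 - 7

Need to visit all 12 open cells exactly once, starting at 8 and ending at 7.
Cell 10 has only two open neighbours (7 and 11), so the path must pass straight through it: one of those is the cell it's entered from and the other is where it exits.
Route from 8: up to 5, left to 4, up to 1, 2× right (reaching 3), 3× down (reaching 12), 2× left (reaching 10), up to 7 — 11 moves in all.
Check: all 12 open cells covered.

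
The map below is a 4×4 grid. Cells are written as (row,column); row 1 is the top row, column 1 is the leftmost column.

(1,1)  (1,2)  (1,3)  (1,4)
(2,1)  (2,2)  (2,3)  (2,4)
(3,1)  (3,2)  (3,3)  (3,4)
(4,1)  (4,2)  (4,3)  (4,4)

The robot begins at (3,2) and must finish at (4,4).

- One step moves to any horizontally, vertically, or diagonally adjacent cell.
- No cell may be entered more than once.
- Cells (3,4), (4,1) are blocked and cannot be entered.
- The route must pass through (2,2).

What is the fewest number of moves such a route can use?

Any route passes through (2,2) somewhere between (3,2) and (4,4). Summing Chebyshev distances along the two legs ((3,2) → (2,2) → (4,4)) gives a lower bound of 1 + 2 = 3 moves.
A route of 3 moves achieves this: (3,2) → (2,2) → (3,3) → (4,4).
Since 3 matches the lower bound, it is optimal.

3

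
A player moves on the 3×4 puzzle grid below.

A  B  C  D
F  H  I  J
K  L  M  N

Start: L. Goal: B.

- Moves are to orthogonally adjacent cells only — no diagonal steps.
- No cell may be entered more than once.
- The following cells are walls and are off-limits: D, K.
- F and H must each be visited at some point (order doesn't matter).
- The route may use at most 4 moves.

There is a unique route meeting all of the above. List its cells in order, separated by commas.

The budget equals the shortest possible length, so every move has to be on a shortest route through the required cells.
Route from L: up 1 to H, left 1 to F, up 1 to A, right 1 to B — 4 moves in all.
Check: all required cells visited; 4 ≤ 4 moves.

L, H, F, A, B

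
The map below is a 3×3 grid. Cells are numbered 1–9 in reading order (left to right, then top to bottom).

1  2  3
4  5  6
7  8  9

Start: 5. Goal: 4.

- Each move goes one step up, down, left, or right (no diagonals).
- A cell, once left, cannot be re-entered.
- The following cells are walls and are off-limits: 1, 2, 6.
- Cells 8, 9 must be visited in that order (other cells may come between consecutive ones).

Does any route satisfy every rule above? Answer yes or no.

no

9 must be visited but has only one open neighbour (8), and it is neither the start nor the goal — the route would have to enter and leave through 8, re-entering it.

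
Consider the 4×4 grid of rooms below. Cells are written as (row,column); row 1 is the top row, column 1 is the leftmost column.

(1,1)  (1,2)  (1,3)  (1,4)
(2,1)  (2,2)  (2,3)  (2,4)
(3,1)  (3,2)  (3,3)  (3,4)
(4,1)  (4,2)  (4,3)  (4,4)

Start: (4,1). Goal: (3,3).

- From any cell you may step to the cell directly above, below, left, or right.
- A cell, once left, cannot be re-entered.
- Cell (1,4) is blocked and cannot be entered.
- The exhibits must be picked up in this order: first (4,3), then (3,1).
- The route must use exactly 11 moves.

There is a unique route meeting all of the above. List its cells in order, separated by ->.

(4,1) -> (4,2) -> (4,3) -> (4,4) -> (3,4) -> (2,4) -> (2,3) -> (2,2) -> (2,1) -> (3,1) -> (3,2) -> (3,3)

The waypoints must appear in the order (4,3), (3,1), with no cell reused.
Route from (4,1): right 3 to (4,4), up 2 to (2,4), left 3 to (2,1), down 1 to (3,1), right 2 to (3,3) — 11 moves in all.
Check: order respected ((4,3) at step 2, (3,1) at step 9); 11 moves as required.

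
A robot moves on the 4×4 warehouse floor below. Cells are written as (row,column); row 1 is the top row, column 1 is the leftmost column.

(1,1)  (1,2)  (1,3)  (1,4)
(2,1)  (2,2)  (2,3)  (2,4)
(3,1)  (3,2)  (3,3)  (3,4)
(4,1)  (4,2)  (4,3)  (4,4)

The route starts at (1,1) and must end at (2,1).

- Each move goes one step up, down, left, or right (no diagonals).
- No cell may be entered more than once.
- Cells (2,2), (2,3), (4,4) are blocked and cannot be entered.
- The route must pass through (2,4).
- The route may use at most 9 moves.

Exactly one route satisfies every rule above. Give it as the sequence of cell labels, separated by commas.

The budget equals the shortest possible length, so every move has to be on a shortest route through the required cells.
Route from (1,1): right 3 to (1,4), down 2 to (3,4), left 3 to (3,1), up 1 to (2,1) — 9 moves in all.
Check: all required cells visited; 9 ≤ 9 moves.

(1,1), (1,2), (1,3), (1,4), (2,4), (3,4), (3,3), (3,2), (3,1), (2,1)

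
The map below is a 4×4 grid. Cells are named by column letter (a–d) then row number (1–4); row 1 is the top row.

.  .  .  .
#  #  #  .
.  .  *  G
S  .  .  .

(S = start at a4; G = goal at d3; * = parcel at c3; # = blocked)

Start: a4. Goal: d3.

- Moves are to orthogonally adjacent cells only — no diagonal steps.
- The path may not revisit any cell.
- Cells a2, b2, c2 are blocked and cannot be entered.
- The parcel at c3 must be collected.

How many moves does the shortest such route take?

4

Any route passes through c3 somewhere between a4 and d3. Summing Manhattan distances along the two legs (a4 → c3 → d3) gives a lower bound of 3 + 1 = 4 moves.
A route of 4 moves achieves this: a4 → a3 → b3 → c3 → d3.
Since 4 matches the lower bound, it is optimal.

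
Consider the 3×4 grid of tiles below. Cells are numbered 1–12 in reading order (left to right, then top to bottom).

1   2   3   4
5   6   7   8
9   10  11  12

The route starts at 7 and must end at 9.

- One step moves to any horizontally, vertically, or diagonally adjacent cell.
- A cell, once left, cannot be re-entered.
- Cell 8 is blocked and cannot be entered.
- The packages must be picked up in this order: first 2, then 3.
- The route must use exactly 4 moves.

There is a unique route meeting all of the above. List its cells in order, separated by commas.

7, 2, 3, 6, 9

The waypoints must appear in the order 2, 3, with no cell reused.
Route from 7: up-left to 2, right to 3, 2× down-left (reaching 9) — 4 moves in all.
Check: order respected (2 at step 1, 3 at step 2); 4 moves as required.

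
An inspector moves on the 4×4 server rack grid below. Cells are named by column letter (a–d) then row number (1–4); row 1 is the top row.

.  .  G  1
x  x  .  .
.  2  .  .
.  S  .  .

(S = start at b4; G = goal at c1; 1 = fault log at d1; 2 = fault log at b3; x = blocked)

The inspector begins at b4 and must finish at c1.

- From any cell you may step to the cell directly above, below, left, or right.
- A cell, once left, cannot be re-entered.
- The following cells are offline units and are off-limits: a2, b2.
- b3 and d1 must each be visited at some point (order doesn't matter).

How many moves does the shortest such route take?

6

Any route passes through b3 and d1 in some order between b4 and c1. Summing Manhattan distances along each leg and taking the cheapest ordering (b4 → b3 → d1 → c1) gives a lower bound of 1 + 4 + 1 = 6 moves.
A route of 6 moves achieves this: b4 → b3 → c3 → c2 → d2 → d1 → c1.
Since 6 matches the lower bound, it is optimal.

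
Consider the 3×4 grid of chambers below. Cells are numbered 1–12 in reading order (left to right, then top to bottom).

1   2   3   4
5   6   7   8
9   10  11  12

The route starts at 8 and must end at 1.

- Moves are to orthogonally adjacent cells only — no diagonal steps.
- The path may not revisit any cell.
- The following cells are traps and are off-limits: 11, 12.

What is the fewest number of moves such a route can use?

4

The Manhattan distance from 8 to 1 is |2−1| + |4−1| = 4, so at least 4 moves are needed.
A route of 4 moves achieves this: 8 → 4 → 3 → 2 → 1.
Since 4 matches the lower bound, it is optimal.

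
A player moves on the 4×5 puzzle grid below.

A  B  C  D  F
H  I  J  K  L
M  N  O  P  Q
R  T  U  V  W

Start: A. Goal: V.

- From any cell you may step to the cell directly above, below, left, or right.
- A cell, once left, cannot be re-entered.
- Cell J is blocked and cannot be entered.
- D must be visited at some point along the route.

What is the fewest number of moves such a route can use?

6

Any route passes through D somewhere between A and V. Summing Manhattan distances along the two legs (A → D → V) gives a lower bound of 3 + 3 = 6 moves.
A route of 6 moves achieves this: A → B → C → D → K → P → V.
Since 6 matches the lower bound, it is optimal.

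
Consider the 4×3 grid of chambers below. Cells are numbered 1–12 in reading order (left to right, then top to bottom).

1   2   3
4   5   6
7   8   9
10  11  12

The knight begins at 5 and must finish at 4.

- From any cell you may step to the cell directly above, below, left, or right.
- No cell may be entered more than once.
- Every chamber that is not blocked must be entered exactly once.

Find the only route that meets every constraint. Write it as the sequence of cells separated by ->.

5 -> 8 -> 7 -> 10 -> 11 -> 12 -> 9 -> 6 -> 3 -> 2 -> 1 -> 4

Need to visit all 12 open cells exactly once, starting at 5 and ending at 4.
Cell 3 has only two open neighbours (6 and 2), so the path must pass straight through it: one of those is the cell it's entered from and the other is where it exits.
Route from 5: down to 8, left to 7, down to 10, 2× right (reaching 12), 3× up (reaching 3), 2× left (reaching 1), down to 4 — 11 moves in all.
Check: all 12 open cells covered.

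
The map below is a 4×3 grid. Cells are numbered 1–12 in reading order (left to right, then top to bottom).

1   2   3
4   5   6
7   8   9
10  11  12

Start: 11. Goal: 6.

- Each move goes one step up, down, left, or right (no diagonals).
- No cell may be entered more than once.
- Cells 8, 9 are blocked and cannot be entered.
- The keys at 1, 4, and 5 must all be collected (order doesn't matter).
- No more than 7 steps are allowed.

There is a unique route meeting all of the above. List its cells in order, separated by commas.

11, 10, 7, 4, 1, 2, 5, 6

Any route must reach 1, 4, and 5 and still end at 6 within 7 moves, so the order of the required stops is forced.
Route from 11: left to 10, 3× up (reaching 1), right to 2, down to 5, right to 6 — 7 moves in all.
Check: all required cells visited; 7 ≤ 7 moves.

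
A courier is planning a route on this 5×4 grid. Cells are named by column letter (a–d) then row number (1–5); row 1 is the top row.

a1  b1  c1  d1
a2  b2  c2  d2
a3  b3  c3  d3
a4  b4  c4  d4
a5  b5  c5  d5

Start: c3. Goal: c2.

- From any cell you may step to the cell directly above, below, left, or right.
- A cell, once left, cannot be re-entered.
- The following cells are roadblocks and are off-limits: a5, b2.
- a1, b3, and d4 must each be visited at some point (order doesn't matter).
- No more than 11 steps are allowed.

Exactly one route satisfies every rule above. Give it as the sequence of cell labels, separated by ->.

c3 -> d3 -> d4 -> c4 -> b4 -> b3 -> a3 -> a2 -> a1 -> b1 -> c1 -> c2

Any route must reach a1, b3, and d4 and still end at c2 within 11 moves, so the order of the required stops is forced.
Route from c3: right 1 to d3, down 1 to d4, left 2 to b4, up 1 to b3, left 1 to a3, up 2 to a1, right 2 to c1, down 1 to c2 — 11 moves in all.
Check: all required cells visited; 11 ≤ 11 moves.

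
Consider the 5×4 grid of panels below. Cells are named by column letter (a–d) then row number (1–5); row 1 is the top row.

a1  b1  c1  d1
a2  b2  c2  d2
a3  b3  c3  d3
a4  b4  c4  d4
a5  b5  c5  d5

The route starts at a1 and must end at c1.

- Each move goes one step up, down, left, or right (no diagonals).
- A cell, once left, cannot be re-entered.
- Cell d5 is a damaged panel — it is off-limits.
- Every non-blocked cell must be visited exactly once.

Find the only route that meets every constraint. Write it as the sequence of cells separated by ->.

Need to visit all 19 open cells exactly once, starting at a1 and ending at c1.
Route from a1: right 1 to b1, down 1 to b2, left 1 to a2, down 1 to a3, right 1 to b3, down 1 to b4, left 1 to a4, down 1 to a5, right 2 to c5, up 1 to c4, right 1 to d4, up 1 to d3, left 1 to c3, up 1 to c2, right 1 to d2, up 1 to d1, left 1 to c1 — 18 moves in all.
Check: all 19 open cells covered.

a1 -> b1 -> b2 -> a2 -> a3 -> b3 -> b4 -> a4 -> a5 -> b5 -> c5 -> c4 -> d4 -> d3 -> c3 -> c2 -> d2 -> d1 -> c1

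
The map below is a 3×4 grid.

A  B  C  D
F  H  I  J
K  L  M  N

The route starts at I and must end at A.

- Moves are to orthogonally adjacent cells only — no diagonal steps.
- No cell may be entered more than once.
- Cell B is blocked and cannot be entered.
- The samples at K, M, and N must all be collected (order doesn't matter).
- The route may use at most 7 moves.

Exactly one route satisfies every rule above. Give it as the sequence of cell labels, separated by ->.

I -> J -> N -> M -> L -> K -> F -> A

The 7-move cap with required stops at K, M, N leaves no slack for detours.
Route from I: right 1 to J, down 1 to N, left 3 to K, up 2 to A — 7 moves in all.
Check: all required cells visited; 7 ≤ 7 moves.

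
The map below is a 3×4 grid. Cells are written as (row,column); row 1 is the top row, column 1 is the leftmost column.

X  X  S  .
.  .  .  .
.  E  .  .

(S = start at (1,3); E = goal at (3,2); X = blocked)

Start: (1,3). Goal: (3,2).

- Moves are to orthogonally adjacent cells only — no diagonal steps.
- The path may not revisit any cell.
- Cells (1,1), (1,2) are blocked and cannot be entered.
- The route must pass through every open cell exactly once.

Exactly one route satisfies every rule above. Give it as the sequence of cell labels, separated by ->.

(1,3) -> (1,4) -> (2,4) -> (3,4) -> (3,3) -> (2,3) -> (2,2) -> (2,1) -> (3,1) -> (3,2)

Need to visit all 10 open cells exactly once, starting at (1,3) and ending at (3,2).
Route from (1,3): right to (1,4), 2× down (reaching (3,4)), left to (3,3), up to (2,3), 2× left (reaching (2,1)), down to (3,1), right to (3,2) — 9 moves in all.
Check: all 10 open cells covered.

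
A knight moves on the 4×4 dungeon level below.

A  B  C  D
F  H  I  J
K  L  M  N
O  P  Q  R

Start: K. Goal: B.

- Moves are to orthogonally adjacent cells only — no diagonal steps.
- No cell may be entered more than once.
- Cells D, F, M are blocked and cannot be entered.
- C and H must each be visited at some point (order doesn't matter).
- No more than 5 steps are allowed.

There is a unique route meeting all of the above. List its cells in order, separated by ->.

The 5-move cap with required stops at C, H leaves no slack for detours.
Route from K: right to L, up to H, right to I, up to C, left to B — 5 moves in all.
Check: all required cells visited; 5 ≤ 5 moves.

K -> L -> H -> I -> C -> B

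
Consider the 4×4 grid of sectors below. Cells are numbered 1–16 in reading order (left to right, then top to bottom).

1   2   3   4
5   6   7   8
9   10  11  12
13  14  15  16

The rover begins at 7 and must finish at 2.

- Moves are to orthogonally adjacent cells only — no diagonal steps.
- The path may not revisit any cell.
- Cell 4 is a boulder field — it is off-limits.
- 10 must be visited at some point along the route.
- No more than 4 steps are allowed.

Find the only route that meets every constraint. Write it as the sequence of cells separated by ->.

The budget equals the shortest possible length, so every move has to be on a shortest route through the required cells.
Route from 7: down 1 to 11, left 1 to 10, up 2 to 2 — 4 moves in all.
Check: all required cells visited; 4 ≤ 4 moves.

7 -> 11 -> 10 -> 6 -> 2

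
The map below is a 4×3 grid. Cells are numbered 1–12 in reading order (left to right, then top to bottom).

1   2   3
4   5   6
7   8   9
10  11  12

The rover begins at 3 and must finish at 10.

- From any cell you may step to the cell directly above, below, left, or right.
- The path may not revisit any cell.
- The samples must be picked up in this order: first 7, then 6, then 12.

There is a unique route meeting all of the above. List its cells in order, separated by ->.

The waypoints must appear in the order 7, 6, 12, with no cell reused.
Route from 3: left 2 to 1, down 2 to 7, right 1 to 8, up 1 to 5, right 1 to 6, down 2 to 12, left 2 to 10 — 11 moves in all.
Check: order respected (7 at step 4, 6 at step 7, 12 at step 9).

3 -> 2 -> 1 -> 4 -> 7 -> 8 -> 5 -> 6 -> 9 -> 12 -> 11 -> 10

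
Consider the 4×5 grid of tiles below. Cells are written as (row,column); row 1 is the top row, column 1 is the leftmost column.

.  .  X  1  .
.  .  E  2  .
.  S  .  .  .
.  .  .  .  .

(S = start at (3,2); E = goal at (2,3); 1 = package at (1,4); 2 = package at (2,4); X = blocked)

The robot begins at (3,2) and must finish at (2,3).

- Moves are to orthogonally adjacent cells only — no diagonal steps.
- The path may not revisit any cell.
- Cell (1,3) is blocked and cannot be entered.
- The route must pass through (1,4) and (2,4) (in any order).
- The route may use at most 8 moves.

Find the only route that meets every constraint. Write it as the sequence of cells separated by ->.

Any route must reach (1,4) and (2,4) and still end at (2,3) within 8 moves, so the order of the required stops is forced.
Route from (3,2): 3× right (reaching (3,5)), 2× up (reaching (1,5)), left to (1,4), down to (2,4), left to (2,3) — 8 moves in all.
Check: all required cells visited; 8 ≤ 8 moves.

(3,2) -> (3,3) -> (3,4) -> (3,5) -> (2,5) -> (1,5) -> (1,4) -> (2,4) -> (2,3)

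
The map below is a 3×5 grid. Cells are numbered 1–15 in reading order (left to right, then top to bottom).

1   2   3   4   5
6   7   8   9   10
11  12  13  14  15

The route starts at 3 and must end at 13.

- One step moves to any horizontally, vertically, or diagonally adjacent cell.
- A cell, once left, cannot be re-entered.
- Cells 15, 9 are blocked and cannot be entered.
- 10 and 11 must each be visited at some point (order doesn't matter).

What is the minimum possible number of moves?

Any route passes through 10 and 11 in some order between 3 and 13. Summing Chebyshev distances along each leg and taking the cheapest ordering (3 → 10 → 11 → 13) gives a lower bound of 2 + 4 + 2 = 8 moves.
A route of 8 moves achieves this: 3 → 4 → 10 → 14 → 8 → 7 → 11 → 12 → 13.
Since 8 matches the lower bound, it is optimal.

8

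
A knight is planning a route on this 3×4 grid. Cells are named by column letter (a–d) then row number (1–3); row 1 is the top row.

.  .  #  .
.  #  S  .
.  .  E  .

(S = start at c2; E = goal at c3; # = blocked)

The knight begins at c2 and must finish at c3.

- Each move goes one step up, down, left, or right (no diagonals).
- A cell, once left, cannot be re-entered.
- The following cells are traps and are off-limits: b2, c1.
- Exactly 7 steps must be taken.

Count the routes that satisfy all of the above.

Need simple routes of exactly 7 moves from c2 to c3 (Manhattan distance 1, so 3 moves are spent on a detour and 3 undoing it).
No route satisfies every constraint, so the count is 0.

0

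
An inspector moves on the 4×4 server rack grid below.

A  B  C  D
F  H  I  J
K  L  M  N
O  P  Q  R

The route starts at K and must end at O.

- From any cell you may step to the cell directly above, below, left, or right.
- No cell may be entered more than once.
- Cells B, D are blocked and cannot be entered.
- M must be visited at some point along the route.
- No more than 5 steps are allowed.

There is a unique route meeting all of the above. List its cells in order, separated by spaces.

Any route must reach M and still end at O within 5 moves, so the order of the required stops is forced.
Route from K: right 2 to M, down 1 to Q, left 2 to O — 5 moves in all.
Check: all required cells visited; 5 ≤ 5 moves.

K L M Q P O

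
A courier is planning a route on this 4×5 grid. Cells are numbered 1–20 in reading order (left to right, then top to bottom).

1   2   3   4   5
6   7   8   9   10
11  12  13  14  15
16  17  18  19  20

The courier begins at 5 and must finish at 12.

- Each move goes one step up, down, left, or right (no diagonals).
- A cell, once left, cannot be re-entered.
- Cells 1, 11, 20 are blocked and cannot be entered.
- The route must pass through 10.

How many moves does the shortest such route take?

5

Any route passes through 10 somewhere between 5 and 12. Summing Manhattan distances along the two legs (5 → 10 → 12) gives a lower bound of 1 + 4 = 5 moves.
A route of 5 moves achieves this: 5 → 10 → 15 → 14 → 13 → 12.
Since 5 matches the lower bound, it is optimal.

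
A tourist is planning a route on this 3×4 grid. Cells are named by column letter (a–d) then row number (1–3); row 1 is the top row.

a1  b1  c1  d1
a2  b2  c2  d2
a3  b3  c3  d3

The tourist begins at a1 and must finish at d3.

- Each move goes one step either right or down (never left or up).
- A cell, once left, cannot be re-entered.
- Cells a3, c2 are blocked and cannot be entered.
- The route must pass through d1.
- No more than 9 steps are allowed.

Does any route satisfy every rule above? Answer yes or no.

One route that works: a1 → b1 → c1 → d1 → d2 → d3.

yes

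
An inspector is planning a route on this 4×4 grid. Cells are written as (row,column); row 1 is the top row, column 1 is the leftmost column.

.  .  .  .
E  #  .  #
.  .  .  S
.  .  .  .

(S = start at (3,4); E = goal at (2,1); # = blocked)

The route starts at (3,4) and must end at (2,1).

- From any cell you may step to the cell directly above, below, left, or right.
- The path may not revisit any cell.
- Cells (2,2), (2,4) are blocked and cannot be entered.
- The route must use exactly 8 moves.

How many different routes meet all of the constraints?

Need simple routes of exactly 8 moves from (3,4) to (2,1) (Manhattan distance 4, so 2 moves are spent on a detour and 2 undoing it).
Enumerating: (3,4) (4,4) (4,3) (3,3) (2,3) (1,3) (1,2) (1,1) (2,1) | (3,4) (4,4) (4,3) (3,3) (3,2) (4,2) (4,1) (3,1) (2,1).
That gives 2 routes.

2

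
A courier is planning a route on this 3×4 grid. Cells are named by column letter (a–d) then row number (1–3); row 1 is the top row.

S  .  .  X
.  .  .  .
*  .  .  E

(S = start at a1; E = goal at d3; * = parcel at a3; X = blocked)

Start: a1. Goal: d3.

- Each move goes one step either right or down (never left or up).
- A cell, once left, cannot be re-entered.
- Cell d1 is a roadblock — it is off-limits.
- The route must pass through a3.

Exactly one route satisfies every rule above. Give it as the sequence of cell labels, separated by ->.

Moves only go right or down, so the column and row indices never decrease.
Route from a1: down 2 to a3, right 3 to d3 — 5 moves in all.
Check: all required cells visited.

a1 -> a2 -> a3 -> b3 -> c3 -> d3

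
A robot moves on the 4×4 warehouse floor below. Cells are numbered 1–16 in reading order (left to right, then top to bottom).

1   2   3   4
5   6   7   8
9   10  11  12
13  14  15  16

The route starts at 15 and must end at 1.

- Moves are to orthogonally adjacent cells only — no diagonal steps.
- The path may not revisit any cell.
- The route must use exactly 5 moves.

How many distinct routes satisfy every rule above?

10

Need simple routes of exactly 5 moves from 15 to 1 (Manhattan distance 5, so 0 moves are spent on a detour and 0 undoing it).
Branch systematically from the start, pruning whenever the remaining move budget drops below the Manhattan distance to 1 or differs from it in parity. Grouping the completions by first move — via 11: 6; via 14: 4 (no valid completion starts via 16) — and summing: 6 + 4 = 10.
That gives 10 routes.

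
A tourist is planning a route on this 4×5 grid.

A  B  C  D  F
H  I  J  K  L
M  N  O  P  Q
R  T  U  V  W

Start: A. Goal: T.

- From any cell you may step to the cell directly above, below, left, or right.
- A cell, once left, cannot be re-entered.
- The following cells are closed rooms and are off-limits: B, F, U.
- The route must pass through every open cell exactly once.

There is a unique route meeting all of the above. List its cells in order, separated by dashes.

A - H - I - J - C - D - K - L - Q - W - V - P - O - N - M - R - T

Need to visit all 17 open cells exactly once, starting at A and ending at T.
Route from A: down 1 to H, right 2 to J, up 1 to C, right 1 to D, down 1 to K, right 1 to L, down 2 to W, left 1 to V, up 1 to P, left 3 to M, down 1 to R, right 1 to T — 16 moves in all.
Check: all 17 open cells covered.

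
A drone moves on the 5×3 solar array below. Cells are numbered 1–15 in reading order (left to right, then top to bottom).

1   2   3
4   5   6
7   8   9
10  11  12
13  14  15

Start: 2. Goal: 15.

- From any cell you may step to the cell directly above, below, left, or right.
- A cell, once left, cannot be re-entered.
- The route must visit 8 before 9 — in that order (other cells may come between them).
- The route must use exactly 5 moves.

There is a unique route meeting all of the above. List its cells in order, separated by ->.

The waypoints must appear in the order 8, 9, with no cell reused.
Route from 2: 2× down (reaching 8), right to 9, 2× down (reaching 15) — 5 moves in all.
Check: order respected (8 at step 2, 9 at step 3); 5 moves as required.

2 -> 5 -> 8 -> 9 -> 12 -> 15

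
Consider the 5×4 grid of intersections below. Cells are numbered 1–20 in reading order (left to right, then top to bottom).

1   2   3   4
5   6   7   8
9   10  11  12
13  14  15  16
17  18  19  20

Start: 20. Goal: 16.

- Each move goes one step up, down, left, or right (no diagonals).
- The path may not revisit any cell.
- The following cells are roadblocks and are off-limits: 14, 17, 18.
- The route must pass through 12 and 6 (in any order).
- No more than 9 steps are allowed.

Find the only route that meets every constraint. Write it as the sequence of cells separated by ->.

Any route must reach 12 and 6 and still end at 16 within 9 moves, so the order of the required stops is forced.
Route from 20: left to 19, 2× up (reaching 11), left to 10, up to 6, 2× right (reaching 8), 2× down (reaching 16) — 9 moves in all.
Check: all required cells visited; 9 ≤ 9 moves.

20 -> 19 -> 15 -> 11 -> 10 -> 6 -> 7 -> 8 -> 12 -> 16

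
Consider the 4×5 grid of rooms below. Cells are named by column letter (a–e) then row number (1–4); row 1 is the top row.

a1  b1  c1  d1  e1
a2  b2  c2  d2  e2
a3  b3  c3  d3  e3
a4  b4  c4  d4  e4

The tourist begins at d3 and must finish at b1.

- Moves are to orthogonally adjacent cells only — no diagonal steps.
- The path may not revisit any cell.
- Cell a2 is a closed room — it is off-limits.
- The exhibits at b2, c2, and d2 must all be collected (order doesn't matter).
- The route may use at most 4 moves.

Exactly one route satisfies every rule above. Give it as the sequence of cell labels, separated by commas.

The budget equals the shortest possible length, so every move has to be on a shortest route through the required cells.
Route from d3: up to d2, 2× left (reaching b2), up to b1 — 4 moves in all.
Check: all required cells visited; 4 ≤ 4 moves.

d3, d2, c2, b2, b1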